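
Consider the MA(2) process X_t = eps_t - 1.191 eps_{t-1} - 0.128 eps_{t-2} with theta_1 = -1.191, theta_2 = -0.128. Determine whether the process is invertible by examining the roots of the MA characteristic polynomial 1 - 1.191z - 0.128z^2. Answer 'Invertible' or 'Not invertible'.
\text{Not invertible}

The MA(q) characteristic polynomial is P(z) = 1 - 1.191z - 0.128z^2.
Invertibility requires all roots to lie outside the unit circle, i.e. |z| > 1 for every root.
Set 1 + (-1.191) z + (-0.128) z^2 = 0, i.e. a z^2 + b z + c = 0 with a = -0.128, b = -1.191, c = 1.
Discriminant D = b^2 - 4ac = (-1.191)^2 - 4*(-0.128)*1 = 1.418481 - (-0.512) = 1.930481.
D >= 0, so the roots are real: z = (-b +/- sqrt(D)) / (2a) = (1.191 +/- 1.389418) / (-0.256).
  z_1 = (1.191 + 1.389418) / (-0.256) = -10.0798,   |z_1| = 10.0798.
  z_2 = (1.191 - 1.389418) / (-0.256) = 0.7751,   |z_2| = 0.7751.
Moduli of all roots: 10.0798, 0.7751.
All moduli strictly greater than 1? No.
Verdict: Not invertible.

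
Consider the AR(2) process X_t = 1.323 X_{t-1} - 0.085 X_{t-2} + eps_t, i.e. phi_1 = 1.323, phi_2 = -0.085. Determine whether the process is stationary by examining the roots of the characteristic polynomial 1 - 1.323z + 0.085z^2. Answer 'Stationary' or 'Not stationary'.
\text{Not stationary}

The AR(p) characteristic polynomial is P(z) = 1 - 1.323z + 0.085z^2.
Stationarity requires all roots to lie outside the unit circle, i.e. |z| > 1 for every root.
Set 1 + (-1.323) z + (0.085) z^2 = 0, i.e. a z^2 + b z + c = 0 with a = 0.085, b = -1.323, c = 1.
Discriminant D = b^2 - 4ac = (-1.323)^2 - 4*(0.085)*1 = 1.750329 - (0.34) = 1.410329.
D >= 0, so the roots are real: z = (-b +/- sqrt(D)) / (2a) = (1.323 +/- 1.187573) / (0.17).
  z_1 = (1.323 + 1.187573) / (0.17) = 14.7681,   |z_1| = 14.7681.
  z_2 = (1.323 - 1.187573) / (0.17) = 0.7966,   |z_2| = 0.7966.
Moduli of all roots: 14.7681, 0.7966.
All moduli strictly greater than 1? No.
Verdict: Not stationary.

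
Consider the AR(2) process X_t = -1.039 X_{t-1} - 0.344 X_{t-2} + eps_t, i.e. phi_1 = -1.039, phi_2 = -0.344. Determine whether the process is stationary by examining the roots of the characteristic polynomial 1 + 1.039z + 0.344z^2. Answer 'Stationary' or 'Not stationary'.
\text{Stationary}

The AR(p) characteristic polynomial is P(z) = 1 + 1.039z + 0.344z^2.
Stationarity requires all roots to lie outside the unit circle, i.e. |z| > 1 for every root.
Set 1 + (1.039) z + (0.344) z^2 = 0, i.e. a z^2 + b z + c = 0 with a = 0.344, b = 1.039, c = 1.
Discriminant D = b^2 - 4ac = (1.039)^2 - 4*(0.344)*1 = 1.079521 - (1.376) = -0.296479.
D < 0, so the roots are the complex-conjugate pair z = (-b +/- i sqrt(-D)) / (2a) = -1.5102 +/- 0.7914i.
For a conjugate pair |z|^2 = z * conj(z) = (product of roots) = c/a = 1/(0.344) = 2.906977, so |z| = sqrt(2.906977) = 1.705 for both roots.
Moduli of all roots: 1.7050, 1.7050.
All moduli strictly greater than 1? Yes.
Verdict: Stationary.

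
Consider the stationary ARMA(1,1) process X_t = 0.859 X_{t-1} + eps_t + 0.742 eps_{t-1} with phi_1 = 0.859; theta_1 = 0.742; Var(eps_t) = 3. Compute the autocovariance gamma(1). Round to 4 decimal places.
\gamma(1) = 30.0029

Multiply the model equation by X_{t-k} and take expectations. With theta_0 = psi_0 = 1 and psi_j the MA(infinity) weights, this gives
  gamma(k) - sum_i phi_i gamma(k-i) = c_k,
  c_k = sigma^2 * sum_{j=k..q} theta_j psi_{j-k}   (c_k = 0 for k > q),
using gamma(-m) = gamma(m).
psi-weights needed (psi_j = theta_j + sum_i phi_i psi_{j-i}):
  psi_1 = theta_1 + phi_1 = 0.742 + (0.859) = 1.601
Right-hand sides:
  c_0 = sigma^2 (1 + theta_1 psi_1) = 3 * (1 + (0.742)(1.601)) = 3 * 2.187942 = 6.563826
  c_1 = sigma^2 theta_1 = 3 * (0.742) = 2.226
  c_2 = 0
Equations for k = 0 and k = 1 (AR order 1):
  gamma(0) = phi_1 gamma(1) + c_0
  gamma(1) = phi_1 gamma(0) + c_1
Substituting the second into the first: gamma(0) (1 - phi_1^2) = c_0 + phi_1 c_1, so
  gamma(0) = (c_0 + phi_1 c_1) / (1 - phi_1^2) = (6.563826 + (0.859)(2.226)) / (1 - (0.859)^2) = 8.47596 / 0.262119 = 32.336305.
  gamma(1) = phi_1 gamma(0) + c_1 = (0.859)(32.336305) + (2.226) = 30.002886.
Therefore gamma(1) = 30.0029 (to 4 decimal places).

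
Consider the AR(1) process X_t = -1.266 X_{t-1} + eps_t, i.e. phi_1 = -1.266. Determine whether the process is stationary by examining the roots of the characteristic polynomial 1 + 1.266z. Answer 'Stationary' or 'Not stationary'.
\text{Not stationary}

The AR(p) characteristic polynomial is P(z) = 1 + 1.266z.
Stationarity requires all roots to lie outside the unit circle, i.e. |z| > 1 for every root.
This is linear in z: 1 + (1.266) z = 0  =>  z = -1/(1.266) = -0.789889,  |z| = 0.789889.
Moduli of all roots: 0.7899.
All moduli strictly greater than 1? No.
Verdict: Not stationary.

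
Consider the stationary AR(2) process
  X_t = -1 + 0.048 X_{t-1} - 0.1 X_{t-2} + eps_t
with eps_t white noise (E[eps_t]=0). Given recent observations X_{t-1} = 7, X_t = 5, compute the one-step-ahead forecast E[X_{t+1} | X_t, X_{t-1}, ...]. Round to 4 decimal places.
E[X_{t+1} \mid \mathcal F_t] = -1.4600

For an AR(p) model X_t = c + sum_i phi_i X_{t-i} + eps_t, the
one-step-ahead conditional mean is
  E[X_{t+1} | X_t, ...] = c + sum_i phi_i X_{t+1-i}.
Substitute known values:
  E[X_{t+1} | ...] = -1 + (0.048) * (5) + (-0.1) * (7)
                   = -1.4600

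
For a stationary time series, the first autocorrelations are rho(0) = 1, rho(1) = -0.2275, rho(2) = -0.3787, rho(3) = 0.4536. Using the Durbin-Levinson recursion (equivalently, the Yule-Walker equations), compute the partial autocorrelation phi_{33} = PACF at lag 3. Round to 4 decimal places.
\phi_{33} = 0.2990

The PACF at lag k is phi_{kk}, the last component of the solution
to the Yule-Walker system G_k phi = r_k where
  (G_k)_{ij} = rho(|i - j|), (r_k)_i = rho(i), i,j = 1..k.
Equivalently, Durbin-Levinson gives phi_{kk} iteratively:
  phi_{11} = rho(1)
  phi_{kk} = [rho(k) - sum_{j=1..k-1} phi_{k-1,j} rho(k-j)]
            / [1 - sum_{j=1..k-1} phi_{k-1,j} rho(j)],
  phi_{k,j} = phi_{k-1,j} - phi_{kk} phi_{k-1,k-j},  j = 1..k-1.
Step k = 1:
  phi_11 = rho(1) = -0.2275.
Step k = 2:
  phi_22 = [rho(2) - phi_11 rho(1)] / [1 - phi_11 rho(1)] = [-0.3787 - (-0.2275)(-0.2275)] / [1 - (-0.2275)(-0.2275)]
         = -0.43045625 / 0.94824375 = -0.453951.
  Update: phi_21 = phi_11 - phi_22 phi_11 = -0.2275 - (-0.453951)(-0.2275) = -0.330774.
Step k = 3:
  phi_33 = [rho(3) - phi_21 rho(2) - phi_22 rho(1)] / [1 - phi_21 rho(1) - phi_22 rho(2)]
    numerator   = 0.4536 - (-0.330774)(-0.3787) - (-0.453951)(-0.2275) = 0.22506207
    denominator = 1 - (-0.330774)(-0.2275) - (-0.453951)(-0.3787) = 0.75283768
  phi_33 = 0.22506207 / 0.75283768 = 0.299.
Therefore phi_{33} = 0.2990.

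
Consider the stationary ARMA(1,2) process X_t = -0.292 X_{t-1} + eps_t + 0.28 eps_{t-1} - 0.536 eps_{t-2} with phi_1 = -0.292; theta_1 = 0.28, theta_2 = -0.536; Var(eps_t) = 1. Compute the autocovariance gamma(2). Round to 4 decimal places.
\gamma(2) = -0.5079

Multiply the model equation by X_{t-k} and take expectations. With theta_0 = psi_0 = 1 and psi_j the MA(infinity) weights, this gives
  gamma(k) - sum_i phi_i gamma(k-i) = c_k,
  c_k = sigma^2 * sum_{j=k..q} theta_j psi_{j-k}   (c_k = 0 for k > q),
using gamma(-m) = gamma(m).
psi-weights needed (psi_j = theta_j + sum_i phi_i psi_{j-i}):
  psi_1 = theta_1 + phi_1 = 0.28 + (-0.292) = -0.012
  psi_2 = theta_2 + phi_1 psi_1 = -0.536 + (-0.292)(-0.012) = -0.532496
Right-hand sides:
  c_0 = sigma^2 (1 + theta_1 psi_1 + theta_2 psi_2) = 1 * (1 + (0.28)(-0.012) + (-0.536)(-0.532496)) = 1 * 1.282058 = 1.282058
  c_1 = sigma^2 (theta_1 + theta_2 psi_1) = 1 * (0.28 + (-0.536)(-0.012)) = 0.286432
  c_2 = sigma^2 theta_2 = 1 * (-0.536) = -0.536
Equations for k = 0 and k = 1 (AR order 1):
  gamma(0) = phi_1 gamma(1) + c_0
  gamma(1) = phi_1 gamma(0) + c_1
Substituting the second into the first: gamma(0) (1 - phi_1^2) = c_0 + phi_1 c_1, so
  gamma(0) = (c_0 + phi_1 c_1) / (1 - phi_1^2) = (1.282058 + (-0.292)(0.286432)) / (1 - (-0.292)^2) = 1.19842 / 0.914736 = 1.310126.
  gamma(1) = phi_1 gamma(0) + c_1 = (-0.292)(1.310126) + (0.286432) = -0.096125.
For k = 2: gamma(2) = phi_1 gamma(1) + c_2
  = (-0.292)(-0.096125) + (-0.536) = -0.507932.
Therefore gamma(2) = -0.5079 (to 4 decimal places).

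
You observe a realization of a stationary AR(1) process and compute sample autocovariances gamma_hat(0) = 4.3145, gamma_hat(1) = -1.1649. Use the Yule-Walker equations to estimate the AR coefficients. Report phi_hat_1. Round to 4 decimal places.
\hat\phi_{1} = -0.2700

The Yule-Walker equations for an AR(p) process read, in matrix form,
  Gamma_p phi = r_p,   with   (Gamma_p)_{ij} = gamma(|i - j|),
                       (r_p)_i = gamma(i),   i,j = 1..p.
Substitute the sample gammas (Toeplitz matrix and right-hand side of size 1):
  Gamma_p = [[4.3145]]
  r_p     = [-1.1649]
With p = 1 this is the single equation gamma(0) phi_1 = gamma(1):
  phi_hat_1 = gamma(1) / gamma(0) = -1.1649 / 4.3145 = -0.2700.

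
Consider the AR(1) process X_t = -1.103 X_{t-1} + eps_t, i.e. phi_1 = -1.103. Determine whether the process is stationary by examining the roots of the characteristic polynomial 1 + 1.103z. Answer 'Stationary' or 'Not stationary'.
\text{Not stationary}

The AR(p) characteristic polynomial is P(z) = 1 + 1.103z.
Stationarity requires all roots to lie outside the unit circle, i.e. |z| > 1 for every root.
This is linear in z: 1 + (1.103) z = 0  =>  z = -1/(1.103) = -0.906618,  |z| = 0.906618.
Moduli of all roots: 0.9066.
All moduli strictly greater than 1? No.
Verdict: Not stationary.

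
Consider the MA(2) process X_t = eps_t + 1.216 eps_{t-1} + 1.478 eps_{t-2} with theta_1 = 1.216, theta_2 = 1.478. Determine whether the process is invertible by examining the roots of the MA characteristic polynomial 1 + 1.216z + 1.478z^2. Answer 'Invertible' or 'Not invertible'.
\text{Not invertible}

The MA(q) characteristic polynomial is P(z) = 1 + 1.216z + 1.478z^2.
Invertibility requires all roots to lie outside the unit circle, i.e. |z| > 1 for every root.
Set 1 + (1.216) z + (1.478) z^2 = 0, i.e. a z^2 + b z + c = 0 with a = 1.478, b = 1.216, c = 1.
Discriminant D = b^2 - 4ac = (1.216)^2 - 4*(1.478)*1 = 1.478656 - (5.912) = -4.433344.
D < 0, so the roots are the complex-conjugate pair z = (-b +/- i sqrt(-D)) / (2a) = -0.4114 +/- 0.7123i.
For a conjugate pair |z|^2 = z * conj(z) = (product of roots) = c/a = 1/(1.478) = 0.67659, so |z| = sqrt(0.67659) = 0.8226 for both roots.
Moduli of all roots: 0.8226, 0.8226.
All moduli strictly greater than 1? No.
Verdict: Not invertible.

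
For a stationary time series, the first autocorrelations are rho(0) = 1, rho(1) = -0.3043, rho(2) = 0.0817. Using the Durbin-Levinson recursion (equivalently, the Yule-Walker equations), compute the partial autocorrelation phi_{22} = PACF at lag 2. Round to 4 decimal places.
\phi_{22} = -0.0120

The PACF at lag k is phi_{kk}, the last component of the solution
to the Yule-Walker system G_k phi = r_k where
  (G_k)_{ij} = rho(|i - j|), (r_k)_i = rho(i), i,j = 1..k.
Equivalently, Durbin-Levinson gives phi_{kk} iteratively:
  phi_{11} = rho(1)
  phi_{kk} = [rho(k) - sum_{j=1..k-1} phi_{k-1,j} rho(k-j)]
            / [1 - sum_{j=1..k-1} phi_{k-1,j} rho(j)],
  phi_{k,j} = phi_{k-1,j} - phi_{kk} phi_{k-1,k-j},  j = 1..k-1.
Step k = 1:
  phi_11 = rho(1) = -0.3043.
Step k = 2:
  phi_22 = [rho(2) - phi_11 rho(1)] / [1 - phi_11 rho(1)] = [0.0817 - (-0.3043)(-0.3043)] / [1 - (-0.3043)(-0.3043)]
         = -0.01089849 / 0.90740151 = -0.012.
Therefore phi_{22} = -0.0120.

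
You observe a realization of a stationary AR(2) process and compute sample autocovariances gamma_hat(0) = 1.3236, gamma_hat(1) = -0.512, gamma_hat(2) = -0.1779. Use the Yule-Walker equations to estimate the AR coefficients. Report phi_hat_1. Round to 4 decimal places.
\hat\phi_{1} = -0.5160

The Yule-Walker equations for an AR(p) process read, in matrix form,
  Gamma_p phi = r_p,   with   (Gamma_p)_{ij} = gamma(|i - j|),
                       (r_p)_i = gamma(i),   i,j = 1..p.
Substitute the sample gammas (Toeplitz matrix and right-hand side of size 2):
  Gamma_p = [[1.3236, -0.512], [-0.512, 1.3236]]
  r_p     = [-0.512, -0.1779]
Written out:
  1.3236 phi_1 - 0.512 phi_2 = -0.512
  -0.512 phi_1 + 1.3236 phi_2 = -0.1779
Solve by Cramer's rule:
  det = gamma(0)^2 - gamma(1)^2 = (1.3236)^2 - (-0.512)^2 = 1.75191696 - 0.262144 = 1.48977296
  phi_hat_1 = [gamma(1) gamma(0) - gamma(1) gamma(2)] / det = [(-0.512)(1.3236) - (-0.512)(-0.1779)] / 1.48977296 = -0.768768 / 1.48977296 = -0.516
  phi_hat_2 = [gamma(0) gamma(2) - gamma(1)^2] / det = [(1.3236)(-0.1779) - (-0.512)^2] / 1.48977296 = -0.49761244 / 1.48977296 = -0.334
So phi_hat = [-0.5160, -0.3340].
Therefore phi_hat_1 = -0.5160.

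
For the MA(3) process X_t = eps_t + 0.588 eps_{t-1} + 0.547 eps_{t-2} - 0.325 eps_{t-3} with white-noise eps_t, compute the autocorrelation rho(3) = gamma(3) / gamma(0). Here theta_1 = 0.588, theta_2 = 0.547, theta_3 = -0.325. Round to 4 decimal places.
\rho(3) = -0.1857

For an MA(q) process with theta_0 = 1, the autocovariance is
  gamma(k) = sigma^2 * sum_{i=0..q-k} theta_i * theta_{i+k},
and rho(k) = gamma(k) / gamma(0). Sigma^2 cancels.
  numerator   = (1)*(-0.325) = -0.325.
  denominator = (1)^2 + (0.588)^2 + (0.547)^2 + (-0.325)^2 = 1.750578.
  rho(3) = -0.325 / 1.750578 = -0.1857.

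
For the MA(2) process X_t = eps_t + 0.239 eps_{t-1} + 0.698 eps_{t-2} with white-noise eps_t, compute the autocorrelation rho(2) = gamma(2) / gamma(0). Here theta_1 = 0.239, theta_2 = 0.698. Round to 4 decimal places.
\rho(2) = 0.4520

For an MA(q) process with theta_0 = 1, the autocovariance is
  gamma(k) = sigma^2 * sum_{i=0..q-k} theta_i * theta_{i+k},
and rho(k) = gamma(k) / gamma(0). Sigma^2 cancels.
  numerator   = (1)*(0.698) = 0.698.
  denominator = (1)^2 + (0.239)^2 + (0.698)^2 = 1.544325.
  rho(2) = 0.698 / 1.544325 = 0.4520.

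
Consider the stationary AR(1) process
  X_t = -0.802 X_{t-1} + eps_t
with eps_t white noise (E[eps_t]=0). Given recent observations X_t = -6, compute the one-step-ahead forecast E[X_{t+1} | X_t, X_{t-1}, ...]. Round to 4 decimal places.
E[X_{t+1} \mid \mathcal F_t] = 4.8120

For an AR(p) model X_t = c + sum_i phi_i X_{t-i} + eps_t, the
one-step-ahead conditional mean is
  E[X_{t+1} | X_t, ...] = c + sum_i phi_i X_{t+1-i}.
Substitute known values:
  E[X_{t+1} | ...] = (-0.802) * (-6)
                   = 4.8120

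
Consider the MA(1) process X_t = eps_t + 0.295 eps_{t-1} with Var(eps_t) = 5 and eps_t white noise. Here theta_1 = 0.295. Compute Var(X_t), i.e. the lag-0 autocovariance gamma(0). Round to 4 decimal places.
\gamma(0) = 5.4351

For an MA(q) process X_t = eps_t + sum_i theta_i eps_{t-i} with
Var(eps_t) = sigma^2, the variance is
  gamma(0) = sigma^2 * (1 + sum_i theta_i^2).
  sum_i theta_i^2 = (0.295)^2 = 0.087025.
  gamma(0) = 5 * (1 + 0.087025) = 5 * 1.087025 = 5.435125, which rounds to 5.4351.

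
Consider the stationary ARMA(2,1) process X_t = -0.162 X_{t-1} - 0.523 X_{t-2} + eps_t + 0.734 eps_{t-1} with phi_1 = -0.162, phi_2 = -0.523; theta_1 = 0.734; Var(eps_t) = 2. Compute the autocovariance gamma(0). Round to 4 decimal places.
\gamma(0) = 3.8499

Multiply the model equation by X_{t-k} and take expectations. With theta_0 = psi_0 = 1 and psi_j the MA(infinity) weights, this gives
  gamma(k) - sum_i phi_i gamma(k-i) = c_k,
  c_k = sigma^2 * sum_{j=k..q} theta_j psi_{j-k}   (c_k = 0 for k > q),
using gamma(-m) = gamma(m).
psi-weights needed (psi_j = theta_j + sum_i phi_i psi_{j-i}):
  psi_1 = theta_1 + phi_1 = 0.734 + (-0.162) = 0.572
Right-hand sides:
  c_0 = sigma^2 (1 + theta_1 psi_1) = 2 * (1 + (0.734)(0.572)) = 2 * 1.419848 = 2.839696
  c_1 = sigma^2 theta_1 = 2 * (0.734) = 1.468
  c_2 = 0
Equations for k = 0, 1, 2 (AR order 2, c_2 = 0):
  (E0) gamma(0) = phi_1 gamma(1) + phi_2 gamma(2) + c_0
  (E1) gamma(1) = phi_1 gamma(0) + phi_2 gamma(1) + c_1
  (E2) gamma(2) = phi_1 gamma(1) + phi_2 gamma(0)
From (E1): gamma(1) = A gamma(0) + B with
  A = phi_1 / (1 - phi_2) = -0.162 / 1.523 = -0.106369,   B = c_1 / (1 - phi_2) = 1.468 / 1.523 = 0.963887.
Insert (E2) into (E0): gamma(0) (1 - phi_2^2) = phi_1 (1 + phi_2) gamma(1) + c_0.
  phi_1 (1 + phi_2) = (-0.162)(0.477) = -0.077274,   1 - phi_2^2 = 0.726471.
Replace gamma(1) by A gamma(0) + B and collect gamma(0):
  gamma(0) [0.726471 - (-0.077274)(-0.106369)] = (-0.077274)(0.963887) + 2.839696
  gamma(0) * 0.718251 = 2.765213
  gamma(0) = 2.765213 / 0.718251 = 3.849923.
Therefore gamma(0) = 3.8499 (to 4 decimal places).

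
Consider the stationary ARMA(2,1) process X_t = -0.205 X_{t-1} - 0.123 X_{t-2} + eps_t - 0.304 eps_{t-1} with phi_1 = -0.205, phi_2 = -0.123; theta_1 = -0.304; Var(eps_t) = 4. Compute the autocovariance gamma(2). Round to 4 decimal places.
\gamma(2) = -0.2107

Multiply the model equation by X_{t-k} and take expectations. With theta_0 = psi_0 = 1 and psi_j the MA(infinity) weights, this gives
  gamma(k) - sum_i phi_i gamma(k-i) = c_k,
  c_k = sigma^2 * sum_{j=k..q} theta_j psi_{j-k}   (c_k = 0 for k > q),
using gamma(-m) = gamma(m).
psi-weights needed (psi_j = theta_j + sum_i phi_i psi_{j-i}):
  psi_1 = theta_1 + phi_1 = -0.304 + (-0.205) = -0.509
Right-hand sides:
  c_0 = sigma^2 (1 + theta_1 psi_1) = 4 * (1 + (-0.304)(-0.509)) = 4 * 1.154736 = 4.618944
  c_1 = sigma^2 theta_1 = 4 * (-0.304) = -1.216
  c_2 = 0
Equations for k = 0, 1, 2 (AR order 2, c_2 = 0):
  (E0) gamma(0) = phi_1 gamma(1) + phi_2 gamma(2) + c_0
  (E1) gamma(1) = phi_1 gamma(0) + phi_2 gamma(1) + c_1
  (E2) gamma(2) = phi_1 gamma(1) + phi_2 gamma(0)
From (E1): gamma(1) = A gamma(0) + B with
  A = phi_1 / (1 - phi_2) = -0.205 / 1.123 = -0.182547,   B = c_1 / (1 - phi_2) = -1.216 / 1.123 = -1.082814.
Insert (E2) into (E0): gamma(0) (1 - phi_2^2) = phi_1 (1 + phi_2) gamma(1) + c_0.
  phi_1 (1 + phi_2) = (-0.205)(0.877) = -0.179785,   1 - phi_2^2 = 0.984871.
Replace gamma(1) by A gamma(0) + B and collect gamma(0):
  gamma(0) [0.984871 - (-0.179785)(-0.182547)] = (-0.179785)(-1.082814) + 4.618944
  gamma(0) * 0.952052 = 4.813618
  gamma(0) = 4.813618 / 0.952052 = 5.056046.
  gamma(1) = A gamma(0) + B = (-0.182547)(5.056046) + (-1.082814) = -2.005779.
  gamma(2) = phi_1 gamma(1) + phi_2 gamma(0) = (-0.205)(-2.005779) + (-0.123)(5.056046) = -0.210709.
Therefore gamma(2) = -0.2107 (to 4 decimal places).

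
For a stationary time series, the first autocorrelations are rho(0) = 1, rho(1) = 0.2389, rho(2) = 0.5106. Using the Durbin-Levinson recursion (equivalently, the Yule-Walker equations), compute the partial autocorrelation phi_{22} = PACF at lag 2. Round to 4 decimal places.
\phi_{22} = 0.4810

The PACF at lag k is phi_{kk}, the last component of the solution
to the Yule-Walker system G_k phi = r_k where
  (G_k)_{ij} = rho(|i - j|), (r_k)_i = rho(i), i,j = 1..k.
Equivalently, Durbin-Levinson gives phi_{kk} iteratively:
  phi_{11} = rho(1)
  phi_{kk} = [rho(k) - sum_{j=1..k-1} phi_{k-1,j} rho(k-j)]
            / [1 - sum_{j=1..k-1} phi_{k-1,j} rho(j)],
  phi_{k,j} = phi_{k-1,j} - phi_{kk} phi_{k-1,k-j},  j = 1..k-1.
Step k = 1:
  phi_11 = rho(1) = 0.2389.
Step k = 2:
  phi_22 = [rho(2) - phi_11 rho(1)] / [1 - phi_11 rho(1)] = [0.5106 - (0.2389)(0.2389)] / [1 - (0.2389)(0.2389)]
         = 0.45352679 / 0.94292679 = 0.481.
Therefore phi_{22} = 0.4810.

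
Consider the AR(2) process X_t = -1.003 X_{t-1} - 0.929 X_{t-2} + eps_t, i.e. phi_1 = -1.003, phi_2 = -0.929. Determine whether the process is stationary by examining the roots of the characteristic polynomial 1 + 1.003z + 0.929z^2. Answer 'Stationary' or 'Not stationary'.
\text{Stationary}

The AR(p) characteristic polynomial is P(z) = 1 + 1.003z + 0.929z^2.
Stationarity requires all roots to lie outside the unit circle, i.e. |z| > 1 for every root.
Set 1 + (1.003) z + (0.929) z^2 = 0, i.e. a z^2 + b z + c = 0 with a = 0.929, b = 1.003, c = 1.
Discriminant D = b^2 - 4ac = (1.003)^2 - 4*(0.929)*1 = 1.006009 - (3.716) = -2.709991.
D < 0, so the roots are the complex-conjugate pair z = (-b +/- i sqrt(-D)) / (2a) = -0.5398 +/- 0.886i.
For a conjugate pair |z|^2 = z * conj(z) = (product of roots) = c/a = 1/(0.929) = 1.076426, so |z| = sqrt(1.076426) = 1.0375 for both roots.
Moduli of all roots: 1.0375, 1.0375.
All moduli strictly greater than 1? Yes.
Verdict: Stationary.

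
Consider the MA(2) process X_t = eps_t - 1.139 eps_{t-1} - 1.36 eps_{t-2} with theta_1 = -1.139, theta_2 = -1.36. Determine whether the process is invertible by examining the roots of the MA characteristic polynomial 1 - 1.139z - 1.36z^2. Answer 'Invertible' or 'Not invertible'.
\text{Not invertible}

The MA(q) characteristic polynomial is P(z) = 1 - 1.139z - 1.36z^2.
Invertibility requires all roots to lie outside the unit circle, i.e. |z| > 1 for every root.
Set 1 + (-1.139) z + (-1.36) z^2 = 0, i.e. a z^2 + b z + c = 0 with a = -1.36, b = -1.139, c = 1.
Discriminant D = b^2 - 4ac = (-1.139)^2 - 4*(-1.36)*1 = 1.297321 - (-5.44) = 6.737321.
D >= 0, so the roots are real: z = (-b +/- sqrt(D)) / (2a) = (1.139 +/- 2.595635) / (-2.72).
  z_1 = (1.139 + 2.595635) / (-2.72) = -1.373,   |z_1| = 1.373.
  z_2 = (1.139 - 2.595635) / (-2.72) = 0.5355,   |z_2| = 0.5355.
Moduli of all roots: 1.3730, 0.5355.
All moduli strictly greater than 1? No.
Verdict: Not invertible.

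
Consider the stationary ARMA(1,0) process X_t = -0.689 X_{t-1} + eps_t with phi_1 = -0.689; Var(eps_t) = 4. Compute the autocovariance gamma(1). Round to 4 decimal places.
\gamma(1) = -5.2467

Multiply the model equation by X_{t-k} and take expectations. With theta_0 = psi_0 = 1 and psi_j the MA(infinity) weights, this gives
  gamma(k) - sum_i phi_i gamma(k-i) = c_k,
  c_k = sigma^2 * sum_{j=k..q} theta_j psi_{j-k}   (c_k = 0 for k > q),
using gamma(-m) = gamma(m).
Pure AR (q = 0): c_0 = sigma^2 = 4, c_k = 0 for k >= 1.
Equations for k = 0 and k = 1 (AR order 1):
  gamma(0) = phi_1 gamma(1) + c_0
  gamma(1) = phi_1 gamma(0) + c_1
Substituting the second into the first: gamma(0) (1 - phi_1^2) = c_0 + phi_1 c_1, so
  gamma(0) = c_0 / (1 - phi_1^2) = 4 / (1 - (-0.689)^2) = 4 / 0.525279 = 7.615001.
  gamma(1) = phi_1 gamma(0) = (-0.689)(7.615001) = -5.246736.
Therefore gamma(1) = -5.2467 (to 4 decimal places).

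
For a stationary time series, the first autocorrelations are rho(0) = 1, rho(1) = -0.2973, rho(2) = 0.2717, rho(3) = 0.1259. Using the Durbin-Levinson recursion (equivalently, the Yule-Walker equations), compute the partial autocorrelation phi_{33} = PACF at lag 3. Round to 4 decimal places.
\phi_{33} = 0.2860

The PACF at lag k is phi_{kk}, the last component of the solution
to the Yule-Walker system G_k phi = r_k where
  (G_k)_{ij} = rho(|i - j|), (r_k)_i = rho(i), i,j = 1..k.
Equivalently, Durbin-Levinson gives phi_{kk} iteratively:
  phi_{11} = rho(1)
  phi_{kk} = [rho(k) - sum_{j=1..k-1} phi_{k-1,j} rho(k-j)]
            / [1 - sum_{j=1..k-1} phi_{k-1,j} rho(j)],
  phi_{k,j} = phi_{k-1,j} - phi_{kk} phi_{k-1,k-j},  j = 1..k-1.
Step k = 1:
  phi_11 = rho(1) = -0.2973.
Step k = 2:
  phi_22 = [rho(2) - phi_11 rho(1)] / [1 - phi_11 rho(1)] = [0.2717 - (-0.2973)(-0.2973)] / [1 - (-0.2973)(-0.2973)]
         = 0.18331271 / 0.91161271 = 0.201086.
  Update: phi_21 = phi_11 - phi_22 phi_11 = -0.2973 - (0.201086)(-0.2973) = -0.237517.
Step k = 3:
  phi_33 = [rho(3) - phi_21 rho(2) - phi_22 rho(1)] / [1 - phi_21 rho(1) - phi_22 rho(2)]
    numerator   = 0.1259 - (-0.237517)(0.2717) - (0.201086)(-0.2973) = 0.25021631
    denominator = 1 - (-0.237517)(-0.2973) - (0.201086)(0.2717) = 0.87475106
  phi_33 = 0.25021631 / 0.87475106 = 0.286.
Therefore phi_{33} = 0.2860.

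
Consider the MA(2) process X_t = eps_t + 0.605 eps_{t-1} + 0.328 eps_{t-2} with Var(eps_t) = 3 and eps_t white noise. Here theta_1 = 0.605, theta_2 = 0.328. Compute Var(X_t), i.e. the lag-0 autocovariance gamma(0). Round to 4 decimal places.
\gamma(0) = 4.4208

For an MA(q) process X_t = eps_t + sum_i theta_i eps_{t-i} with
Var(eps_t) = sigma^2, the variance is
  gamma(0) = sigma^2 * (1 + sum_i theta_i^2).
  sum_i theta_i^2 = (0.605)^2 + (0.328)^2 = 0.366025 + 0.107584 = 0.473609.
  gamma(0) = 3 * (1 + 0.473609) = 3 * 1.473609 = 4.420827, which rounds to 4.4208.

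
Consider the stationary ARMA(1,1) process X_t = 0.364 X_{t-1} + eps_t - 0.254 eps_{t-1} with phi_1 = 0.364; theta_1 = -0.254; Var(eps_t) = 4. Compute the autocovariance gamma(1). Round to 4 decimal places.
\gamma(1) = 0.4603

Multiply the model equation by X_{t-k} and take expectations. With theta_0 = psi_0 = 1 and psi_j the MA(infinity) weights, this gives
  gamma(k) - sum_i phi_i gamma(k-i) = c_k,
  c_k = sigma^2 * sum_{j=k..q} theta_j psi_{j-k}   (c_k = 0 for k > q),
using gamma(-m) = gamma(m).
psi-weights needed (psi_j = theta_j + sum_i phi_i psi_{j-i}):
  psi_1 = theta_1 + phi_1 = -0.254 + (0.364) = 0.11
Right-hand sides:
  c_0 = sigma^2 (1 + theta_1 psi_1) = 4 * (1 + (-0.254)(0.11)) = 4 * 0.97206 = 3.88824
  c_1 = sigma^2 theta_1 = 4 * (-0.254) = -1.016
  c_2 = 0
Equations for k = 0 and k = 1 (AR order 1):
  gamma(0) = phi_1 gamma(1) + c_0
  gamma(1) = phi_1 gamma(0) + c_1
Substituting the second into the first: gamma(0) (1 - phi_1^2) = c_0 + phi_1 c_1, so
  gamma(0) = (c_0 + phi_1 c_1) / (1 - phi_1^2) = (3.88824 + (0.364)(-1.016)) / (1 - (0.364)^2) = 3.518416 / 0.867504 = 4.055792.
  gamma(1) = phi_1 gamma(0) + c_1 = (0.364)(4.055792) + (-1.016) = 0.460308.
Therefore gamma(1) = 0.4603 (to 4 decimal places).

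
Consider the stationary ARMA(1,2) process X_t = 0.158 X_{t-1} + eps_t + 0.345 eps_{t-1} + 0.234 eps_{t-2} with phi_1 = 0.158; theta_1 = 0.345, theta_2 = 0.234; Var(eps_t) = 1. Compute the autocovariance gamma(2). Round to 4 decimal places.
\gamma(2) = 0.3409

Multiply the model equation by X_{t-k} and take expectations. With theta_0 = psi_0 = 1 and psi_j the MA(infinity) weights, this gives
  gamma(k) - sum_i phi_i gamma(k-i) = c_k,
  c_k = sigma^2 * sum_{j=k..q} theta_j psi_{j-k}   (c_k = 0 for k > q),
using gamma(-m) = gamma(m).
psi-weights needed (psi_j = theta_j + sum_i phi_i psi_{j-i}):
  psi_1 = theta_1 + phi_1 = 0.345 + (0.158) = 0.503
  psi_2 = theta_2 + phi_1 psi_1 = 0.234 + (0.158)(0.503) = 0.313474
Right-hand sides:
  c_0 = sigma^2 (1 + theta_1 psi_1 + theta_2 psi_2) = 1 * (1 + (0.345)(0.503) + (0.234)(0.313474)) = 1 * 1.246888 = 1.246888
  c_1 = sigma^2 (theta_1 + theta_2 psi_1) = 1 * (0.345 + (0.234)(0.503)) = 0.462702
  c_2 = sigma^2 theta_2 = 1 * (0.234) = 0.234
Equations for k = 0 and k = 1 (AR order 1):
  gamma(0) = phi_1 gamma(1) + c_0
  gamma(1) = phi_1 gamma(0) + c_1
Substituting the second into the first: gamma(0) (1 - phi_1^2) = c_0 + phi_1 c_1, so
  gamma(0) = (c_0 + phi_1 c_1) / (1 - phi_1^2) = (1.246888 + (0.158)(0.462702)) / (1 - (0.158)^2) = 1.319995 / 0.975036 = 1.353791.
  gamma(1) = phi_1 gamma(0) + c_1 = (0.158)(1.353791) + (0.462702) = 0.676601.
For k = 2: gamma(2) = phi_1 gamma(1) + c_2
  = (0.158)(0.676601) + (0.234) = 0.340903.
Therefore gamma(2) = 0.3409 (to 4 decimal places).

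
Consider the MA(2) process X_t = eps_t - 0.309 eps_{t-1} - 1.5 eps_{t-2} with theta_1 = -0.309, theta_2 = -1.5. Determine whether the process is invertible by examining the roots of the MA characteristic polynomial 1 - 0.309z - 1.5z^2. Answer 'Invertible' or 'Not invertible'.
\text{Not invertible}

The MA(q) characteristic polynomial is P(z) = 1 - 0.309z - 1.5z^2.
Invertibility requires all roots to lie outside the unit circle, i.e. |z| > 1 for every root.
Set 1 + (-0.309) z + (-1.5) z^2 = 0, i.e. a z^2 + b z + c = 0 with a = -1.5, b = -0.309, c = 1.
Discriminant D = b^2 - 4ac = (-0.309)^2 - 4*(-1.5)*1 = 0.095481 - (-6) = 6.095481.
D >= 0, so the roots are real: z = (-b +/- sqrt(D)) / (2a) = (0.309 +/- 2.468903) / (-3).
  z_1 = (0.309 + 2.468903) / (-3) = -0.926,   |z_1| = 0.926.
  z_2 = (0.309 - 2.468903) / (-3) = 0.72,   |z_2| = 0.72.
Moduli of all roots: 0.9260, 0.7200.
All moduli strictly greater than 1? No.
Verdict: Not invertible.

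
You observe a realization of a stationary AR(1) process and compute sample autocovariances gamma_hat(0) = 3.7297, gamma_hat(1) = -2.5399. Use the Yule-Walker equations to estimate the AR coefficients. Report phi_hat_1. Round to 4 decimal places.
\hat\phi_{1} = -0.6810

The Yule-Walker equations for an AR(p) process read, in matrix form,
  Gamma_p phi = r_p,   with   (Gamma_p)_{ij} = gamma(|i - j|),
                       (r_p)_i = gamma(i),   i,j = 1..p.
Substitute the sample gammas (Toeplitz matrix and right-hand side of size 1):
  Gamma_p = [[3.7297]]
  r_p     = [-2.5399]
With p = 1 this is the single equation gamma(0) phi_1 = gamma(1):
  phi_hat_1 = gamma(1) / gamma(0) = -2.5399 / 3.7297 = -0.6810.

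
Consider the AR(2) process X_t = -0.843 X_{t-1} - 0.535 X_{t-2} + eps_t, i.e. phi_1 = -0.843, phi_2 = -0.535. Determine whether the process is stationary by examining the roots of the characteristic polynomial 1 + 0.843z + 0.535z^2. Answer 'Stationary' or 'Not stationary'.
\text{Stationary}

The AR(p) characteristic polynomial is P(z) = 1 + 0.843z + 0.535z^2.
Stationarity requires all roots to lie outside the unit circle, i.e. |z| > 1 for every root.
Set 1 + (0.843) z + (0.535) z^2 = 0, i.e. a z^2 + b z + c = 0 with a = 0.535, b = 0.843, c = 1.
Discriminant D = b^2 - 4ac = (0.843)^2 - 4*(0.535)*1 = 0.710649 - (2.14) = -1.429351.
D < 0, so the roots are the complex-conjugate pair z = (-b +/- i sqrt(-D)) / (2a) = -0.7879 +/- 1.1173i.
For a conjugate pair |z|^2 = z * conj(z) = (product of roots) = c/a = 1/(0.535) = 1.869159, so |z| = sqrt(1.869159) = 1.3672 for both roots.
Moduli of all roots: 1.3672, 1.3672.
All moduli strictly greater than 1? Yes.
Verdict: Stationary.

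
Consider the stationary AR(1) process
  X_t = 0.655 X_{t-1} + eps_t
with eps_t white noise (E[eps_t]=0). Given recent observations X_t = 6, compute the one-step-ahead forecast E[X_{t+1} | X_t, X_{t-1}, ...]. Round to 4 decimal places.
E[X_{t+1} \mid \mathcal F_t] = 3.9300

For an AR(p) model X_t = c + sum_i phi_i X_{t-i} + eps_t, the
one-step-ahead conditional mean is
  E[X_{t+1} | X_t, ...] = c + sum_i phi_i X_{t+1-i}.
Substitute known values:
  E[X_{t+1} | ...] = (0.655) * (6)
                   = 3.9300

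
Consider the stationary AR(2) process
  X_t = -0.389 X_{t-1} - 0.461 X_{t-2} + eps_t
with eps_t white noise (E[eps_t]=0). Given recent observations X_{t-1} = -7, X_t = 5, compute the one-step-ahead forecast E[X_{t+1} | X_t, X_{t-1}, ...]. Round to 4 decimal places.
E[X_{t+1} \mid \mathcal F_t] = 1.2820

For an AR(p) model X_t = c + sum_i phi_i X_{t-i} + eps_t, the
one-step-ahead conditional mean is
  E[X_{t+1} | X_t, ...] = c + sum_i phi_i X_{t+1-i}.
Substitute known values:
  E[X_{t+1} | ...] = (-0.389) * (5) + (-0.461) * (-7)
                   = 1.2820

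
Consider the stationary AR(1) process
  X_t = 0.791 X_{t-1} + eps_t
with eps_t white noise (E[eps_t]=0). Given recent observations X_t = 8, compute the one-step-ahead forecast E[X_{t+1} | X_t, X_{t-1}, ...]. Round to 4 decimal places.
E[X_{t+1} \mid \mathcal F_t] = 6.3280

For an AR(p) model X_t = c + sum_i phi_i X_{t-i} + eps_t, the
one-step-ahead conditional mean is
  E[X_{t+1} | X_t, ...] = c + sum_i phi_i X_{t+1-i}.
Substitute known values:
  E[X_{t+1} | ...] = (0.791) * (8)
                   = 6.3280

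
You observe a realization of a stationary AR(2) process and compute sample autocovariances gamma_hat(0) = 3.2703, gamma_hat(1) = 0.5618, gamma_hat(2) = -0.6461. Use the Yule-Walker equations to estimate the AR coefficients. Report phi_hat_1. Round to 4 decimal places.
\hat\phi_{1} = 0.2120

The Yule-Walker equations for an AR(p) process read, in matrix form,
  Gamma_p phi = r_p,   with   (Gamma_p)_{ij} = gamma(|i - j|),
                       (r_p)_i = gamma(i),   i,j = 1..p.
Substitute the sample gammas (Toeplitz matrix and right-hand side of size 2):
  Gamma_p = [[3.2703, 0.5618], [0.5618, 3.2703]]
  r_p     = [0.5618, -0.6461]
Written out:
  3.2703 phi_1 + 0.5618 phi_2 = 0.5618
  0.5618 phi_1 + 3.2703 phi_2 = -0.6461
Solve by Cramer's rule:
  det = gamma(0)^2 - gamma(1)^2 = (3.2703)^2 - (0.5618)^2 = 10.69486209 - 0.31561924 = 10.37924285
  phi_hat_1 = [gamma(1) gamma(0) - gamma(1) gamma(2)] / det = [(0.5618)(3.2703) - (0.5618)(-0.6461)] / 10.37924285 = 2.20023352 / 10.37924285 = 0.212
  phi_hat_2 = [gamma(0) gamma(2) - gamma(1)^2] / det = [(3.2703)(-0.6461) - (0.5618)^2] / 10.37924285 = -2.42856007 / 10.37924285 = -0.234
So phi_hat = [0.2120, -0.2340].
Therefore phi_hat_1 = 0.2120.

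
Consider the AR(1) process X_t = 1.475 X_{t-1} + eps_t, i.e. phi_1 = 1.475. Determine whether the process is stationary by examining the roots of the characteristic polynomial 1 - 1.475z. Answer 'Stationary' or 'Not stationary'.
\text{Not stationary}

The AR(p) characteristic polynomial is P(z) = 1 - 1.475z.
Stationarity requires all roots to lie outside the unit circle, i.e. |z| > 1 for every root.
This is linear in z: 1 + (-1.475) z = 0  =>  z = -1/(-1.475) = 0.677966,  |z| = 0.677966.
Moduli of all roots: 0.6780.
All moduli strictly greater than 1? No.
Verdict: Not stationary.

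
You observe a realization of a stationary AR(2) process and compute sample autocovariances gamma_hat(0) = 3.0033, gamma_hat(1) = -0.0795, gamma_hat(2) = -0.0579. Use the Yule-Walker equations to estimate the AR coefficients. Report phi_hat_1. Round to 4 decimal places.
\hat\phi_{1} = -0.0270

The Yule-Walker equations for an AR(p) process read, in matrix form,
  Gamma_p phi = r_p,   with   (Gamma_p)_{ij} = gamma(|i - j|),
                       (r_p)_i = gamma(i),   i,j = 1..p.
Substitute the sample gammas (Toeplitz matrix and right-hand side of size 2):
  Gamma_p = [[3.0033, -0.0795], [-0.0795, 3.0033]]
  r_p     = [-0.0795, -0.0579]
Written out:
  3.0033 phi_1 - 0.0795 phi_2 = -0.0795
  -0.0795 phi_1 + 3.0033 phi_2 = -0.0579
Solve by Cramer's rule:
  det = gamma(0)^2 - gamma(1)^2 = (3.0033)^2 - (-0.0795)^2 = 9.01981089 - 0.00632025 = 9.01349064
  phi_hat_1 = [gamma(1) gamma(0) - gamma(1) gamma(2)] / det = [(-0.0795)(3.0033) - (-0.0795)(-0.0579)] / 9.01349064 = -0.2433654 / 9.01349064 = -0.027
  phi_hat_2 = [gamma(0) gamma(2) - gamma(1)^2] / det = [(3.0033)(-0.0579) - (-0.0795)^2] / 9.01349064 = -0.18021132 / 9.01349064 = -0.02
So phi_hat = [-0.0270, -0.0200].
Therefore phi_hat_1 = -0.0270.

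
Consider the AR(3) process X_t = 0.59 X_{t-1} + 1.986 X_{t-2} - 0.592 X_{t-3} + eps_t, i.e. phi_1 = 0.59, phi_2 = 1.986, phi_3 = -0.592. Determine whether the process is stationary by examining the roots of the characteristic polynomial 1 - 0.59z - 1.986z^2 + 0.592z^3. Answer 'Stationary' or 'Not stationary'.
\text{Not stationary}

The AR(p) characteristic polynomial is P(z) = 1 - 0.59z - 1.986z^2 + 0.592z^3.
Stationarity requires all roots to lie outside the unit circle, i.e. |z| > 1 for every root.
Degree 3: look for a simple real root z0 first, then factor out (1 - z/z0) and solve the remaining quadratic.
Testing z0 = 0.625: P(0.625) = 1 + (-0.59)(0.625) + (-1.986)(0.625)^2 + (0.592)(0.625)^3
  = 1 + (-0.36875) + (-0.775781) + (0.144531) = 0.  So z_0 = 0.625 is a root, |z_0| = 0.625.
Divide out the factor (1 - 1.6 z) = (1 - z/z0) (since 1/z0 = 1.6):
  P(z) = (1 - 1.6 z)(1 + (1.01) z + (-0.37) z^2)
  [check: z-coef 1.01 - (1.6) = -0.59; z^2-coef -0.37 - (1.6)(1.01) = -1.986; z^3-coef -(1.6)(-0.37) = 0.592.]
Remaining roots from the quadratic factor 1 + (1.01) z + (-0.37) z^2:
  Set 1 + (1.01) z + (-0.37) z^2 = 0, i.e. a z^2 + b z + c = 0 with a = -0.37, b = 1.01, c = 1.
  Discriminant D = b^2 - 4ac = (1.01)^2 - 4*(-0.37)*1 = 1.0201 - (-1.48) = 2.5001.
  D >= 0, so the roots are real: z = (-b +/- sqrt(D)) / (2a) = (-1.01 +/- 1.58117) / (-0.74).
    z_1 = (-1.01 + 1.58117) / (-0.74) = -0.7719,   |z_1| = 0.7719.
    z_2 = (-1.01 - 1.58117) / (-0.74) = 3.5016,   |z_2| = 3.5016.
Moduli of all roots: 0.6250, 0.7719, 3.5016.
All moduli strictly greater than 1? No.
Verdict: Not stationary.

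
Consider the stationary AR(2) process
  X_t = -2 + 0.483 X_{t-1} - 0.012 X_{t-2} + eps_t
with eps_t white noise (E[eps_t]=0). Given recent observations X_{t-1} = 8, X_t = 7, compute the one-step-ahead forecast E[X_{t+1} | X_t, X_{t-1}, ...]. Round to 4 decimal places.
E[X_{t+1} \mid \mathcal F_t] = 1.2850

For an AR(p) model X_t = c + sum_i phi_i X_{t-i} + eps_t, the
one-step-ahead conditional mean is
  E[X_{t+1} | X_t, ...] = c + sum_i phi_i X_{t+1-i}.
Substitute known values:
  E[X_{t+1} | ...] = -2 + (0.483) * (7) + (-0.012) * (8)
                   = 1.2850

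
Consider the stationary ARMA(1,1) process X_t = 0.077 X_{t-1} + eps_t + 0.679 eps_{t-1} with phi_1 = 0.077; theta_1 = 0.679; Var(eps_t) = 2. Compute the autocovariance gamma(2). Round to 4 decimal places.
\gamma(2) = 0.1232

Multiply the model equation by X_{t-k} and take expectations. With theta_0 = psi_0 = 1 and psi_j the MA(infinity) weights, this gives
  gamma(k) - sum_i phi_i gamma(k-i) = c_k,
  c_k = sigma^2 * sum_{j=k..q} theta_j psi_{j-k}   (c_k = 0 for k > q),
using gamma(-m) = gamma(m).
psi-weights needed (psi_j = theta_j + sum_i phi_i psi_{j-i}):
  psi_1 = theta_1 + phi_1 = 0.679 + (0.077) = 0.756
Right-hand sides:
  c_0 = sigma^2 (1 + theta_1 psi_1) = 2 * (1 + (0.679)(0.756)) = 2 * 1.513324 = 3.026648
  c_1 = sigma^2 theta_1 = 2 * (0.679) = 1.358
  c_2 = 0
Equations for k = 0 and k = 1 (AR order 1):
  gamma(0) = phi_1 gamma(1) + c_0
  gamma(1) = phi_1 gamma(0) + c_1
Substituting the second into the first: gamma(0) (1 - phi_1^2) = c_0 + phi_1 c_1, so
  gamma(0) = (c_0 + phi_1 c_1) / (1 - phi_1^2) = (3.026648 + (0.077)(1.358)) / (1 - (0.077)^2) = 3.131214 / 0.994071 = 3.14989.
  gamma(1) = phi_1 gamma(0) + c_1 = (0.077)(3.14989) + (1.358) = 1.600542.
For k = 2 (> q): gamma(2) = phi_1 gamma(1) = (0.077)(1.600542) = 0.123242.
Therefore gamma(2) = 0.1232 (to 4 decimal places).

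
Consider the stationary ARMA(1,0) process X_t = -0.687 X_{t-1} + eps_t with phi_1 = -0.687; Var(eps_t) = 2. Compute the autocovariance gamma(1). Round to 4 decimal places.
\gamma(1) = -2.6021

Multiply the model equation by X_{t-k} and take expectations. With theta_0 = psi_0 = 1 and psi_j the MA(infinity) weights, this gives
  gamma(k) - sum_i phi_i gamma(k-i) = c_k,
  c_k = sigma^2 * sum_{j=k..q} theta_j psi_{j-k}   (c_k = 0 for k > q),
using gamma(-m) = gamma(m).
Pure AR (q = 0): c_0 = sigma^2 = 2, c_k = 0 for k >= 1.
Equations for k = 0 and k = 1 (AR order 1):
  gamma(0) = phi_1 gamma(1) + c_0
  gamma(1) = phi_1 gamma(0) + c_1
Substituting the second into the first: gamma(0) (1 - phi_1^2) = c_0 + phi_1 c_1, so
  gamma(0) = c_0 / (1 - phi_1^2) = 2 / (1 - (-0.687)^2) = 2 / 0.528031 = 3.787656.
  gamma(1) = phi_1 gamma(0) = (-0.687)(3.787656) = -2.60212.
Therefore gamma(1) = -2.6021 (to 4 decimal places).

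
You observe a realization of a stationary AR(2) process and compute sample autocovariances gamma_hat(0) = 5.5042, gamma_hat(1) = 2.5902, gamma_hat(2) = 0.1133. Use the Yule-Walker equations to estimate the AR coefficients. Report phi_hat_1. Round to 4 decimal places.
\hat\phi_{1} = 0.5920

The Yule-Walker equations for an AR(p) process read, in matrix form,
  Gamma_p phi = r_p,   with   (Gamma_p)_{ij} = gamma(|i - j|),
                       (r_p)_i = gamma(i),   i,j = 1..p.
Substitute the sample gammas (Toeplitz matrix and right-hand side of size 2):
  Gamma_p = [[5.5042, 2.5902], [2.5902, 5.5042]]
  r_p     = [2.5902, 0.1133]
Written out:
  5.5042 phi_1 + 2.5902 phi_2 = 2.5902
  2.5902 phi_1 + 5.5042 phi_2 = 0.1133
Solve by Cramer's rule:
  det = gamma(0)^2 - gamma(1)^2 = (5.5042)^2 - (2.5902)^2 = 30.29621764 - 6.70913604 = 23.5870816
  phi_hat_1 = [gamma(1) gamma(0) - gamma(1) gamma(2)] / det = [(2.5902)(5.5042) - (2.5902)(0.1133)] / 23.5870816 = 13.96350918 / 23.5870816 = 0.592
  phi_hat_2 = [gamma(0) gamma(2) - gamma(1)^2] / det = [(5.5042)(0.1133) - (2.5902)^2] / 23.5870816 = -6.08551018 / 23.5870816 = -0.258
So phi_hat = [0.5920, -0.2580].
Therefore phi_hat_1 = 0.5920.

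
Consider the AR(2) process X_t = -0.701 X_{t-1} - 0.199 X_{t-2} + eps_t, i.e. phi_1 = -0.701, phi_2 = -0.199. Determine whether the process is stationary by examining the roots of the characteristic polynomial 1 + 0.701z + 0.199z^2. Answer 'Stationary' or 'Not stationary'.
\text{Stationary}

The AR(p) characteristic polynomial is P(z) = 1 + 0.701z + 0.199z^2.
Stationarity requires all roots to lie outside the unit circle, i.e. |z| > 1 for every root.
Set 1 + (0.701) z + (0.199) z^2 = 0, i.e. a z^2 + b z + c = 0 with a = 0.199, b = 0.701, c = 1.
Discriminant D = b^2 - 4ac = (0.701)^2 - 4*(0.199)*1 = 0.491401 - (0.796) = -0.304599.
D < 0, so the roots are the complex-conjugate pair z = (-b +/- i sqrt(-D)) / (2a) = -1.7613 +/- 1.3867i.
For a conjugate pair |z|^2 = z * conj(z) = (product of roots) = c/a = 1/(0.199) = 5.025126, so |z| = sqrt(5.025126) = 2.2417 for both roots.
Moduli of all roots: 2.2417, 2.2417.
All moduli strictly greater than 1? Yes.
Verdict: Stationary.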